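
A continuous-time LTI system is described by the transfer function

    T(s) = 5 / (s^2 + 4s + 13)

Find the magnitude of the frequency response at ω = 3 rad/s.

Substitute s = j3: numerator = 5, denominator = 4 + j12.
|T(j3)| = |5| / |4 + j12| = 5 / 12.649 ≈ 0.3953.

|T(j3)| ≈ 0.3953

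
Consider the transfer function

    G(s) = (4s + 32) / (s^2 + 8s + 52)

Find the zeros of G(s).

Set the numerator to zero: 4s + 32 = 0, i.e. 4·(s + 8) = 0.
So s = -8.

s = -8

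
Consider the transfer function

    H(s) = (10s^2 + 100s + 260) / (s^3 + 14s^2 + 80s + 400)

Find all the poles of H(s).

s = -2 ± 6j, -10

The poles are the roots of the denominator s^3 + 14s^2 + 80s + 400 = 0.
Trying s = -10: the polynomial evaluates to 0, so (s + 10) is a factor.
Dividing out leaves s^2 + 4s + 40 = 0.
The quadratic formula then gives s = -2 ± 6j.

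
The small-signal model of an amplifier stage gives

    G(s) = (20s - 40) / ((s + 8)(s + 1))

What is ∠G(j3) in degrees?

At s = j3: numerator = -40 + j60, denominator = -1 + j27.
∠G = ∠num − ∠den = 123.69° − (92.121°) = 31.57°.

∠G(j3) ≈ 31.57°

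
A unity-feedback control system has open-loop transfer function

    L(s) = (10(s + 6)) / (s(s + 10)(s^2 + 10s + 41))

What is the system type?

Type 1

The denominator has 1 factor of s at the origin (free integrator), so this is a Type 1 system.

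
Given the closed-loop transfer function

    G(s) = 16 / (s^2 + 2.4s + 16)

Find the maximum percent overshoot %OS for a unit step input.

%OS ≈ 37.2%

Comparing s^2 + 2.4s + 16 to s^2 + 2ζωₙs + ωₙ²: ωₙ = 4 rad/s and ζ = 2.4/(2·4) = 0.3.
%OS = 100·exp(−πζ/√(1−ζ²)) = 100·exp(−π·0.3/√(1−0.3²)) ≈ 37.2%.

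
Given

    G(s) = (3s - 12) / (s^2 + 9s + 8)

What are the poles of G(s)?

The poles are the roots of the denominator s^2 + 9s + 8 = 0.
Factoring: (s + 1)(s + 8) = 0, so s = -1 and s = -8.

s = -1, -8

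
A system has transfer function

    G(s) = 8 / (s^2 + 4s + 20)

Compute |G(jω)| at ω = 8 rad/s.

Substitute s = j8: numerator = 8, denominator = -44 + j32.
|G(j8)| = |8| / |-44 + j32| = 8 / 54.406 ≈ 0.1470.

|G(j8)| ≈ 0.1470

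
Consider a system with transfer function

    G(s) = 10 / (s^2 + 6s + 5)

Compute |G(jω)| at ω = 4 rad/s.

Substitute s = j4: numerator = 10, denominator = -11 + j24.
|G(j4)| = |10| / |-11 + j24| = 10 / 26.401 ≈ 0.3788.

|G(j4)| ≈ 0.3788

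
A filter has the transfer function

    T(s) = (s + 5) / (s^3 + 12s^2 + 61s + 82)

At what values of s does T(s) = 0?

Set the numerator to zero: s + 5 = 0.
So s = -5.

s = -5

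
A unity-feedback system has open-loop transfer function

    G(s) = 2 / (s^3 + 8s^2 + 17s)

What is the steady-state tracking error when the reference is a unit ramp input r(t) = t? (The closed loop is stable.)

G(s) has one pole at the origin.
This is a Type 1 system. Kv = lim_{s→0} s·G(s) = 2/17.
e_ss = 1/Kv = 1/(2/17) = 17/2 ≈ 8.500.

e_ss = 8.500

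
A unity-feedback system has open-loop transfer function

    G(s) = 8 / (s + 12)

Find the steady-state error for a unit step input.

G(s) has no poles at the origin.
This is a Type 0 system. Kp = lim_{s→0} G(s) = 8/12 = 2/3.
e_ss = 1/(1 + Kp) = 1/(1 + 2/3) = 3/5 ≈ 0.6000.

e_ss = 0.6000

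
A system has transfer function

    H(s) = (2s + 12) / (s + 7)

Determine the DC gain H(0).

Set s = 0: H(0) = (12) / (7) = 12/7.

H(0) = 12/7 ≈ 1.714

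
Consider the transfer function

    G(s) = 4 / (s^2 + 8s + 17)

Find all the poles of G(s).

s = -4 + j, -4 - j

The poles are the roots of the denominator s^2 + 8s + 17 = 0.
Using the quadratic formula: s = (-8 ± √(-4))/2 = -4 ± 1j.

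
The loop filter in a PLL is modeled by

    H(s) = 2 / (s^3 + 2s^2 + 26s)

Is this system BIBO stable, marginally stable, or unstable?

The denominator s^3 + 2s^2 + 26s factors as s(s^2 + 2s + 26), giving poles at s = 0, -1 + 5j, -1 - 5j.
Since the simple pole(s) at s = 0 lie on the jω-axis with none in the right half-plane, the system is marginally stable.

marginally stable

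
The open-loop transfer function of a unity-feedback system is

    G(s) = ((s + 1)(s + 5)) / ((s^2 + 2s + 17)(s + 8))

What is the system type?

Type 0

The denominator has no factor of s at the origin — no free integrator — so this is a Type 0 system.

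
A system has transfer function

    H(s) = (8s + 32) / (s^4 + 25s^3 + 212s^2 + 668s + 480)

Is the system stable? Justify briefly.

stable

The denominator s^4 + 25s^3 + 212s^2 + 668s + 480 factors as (s + 6)(s + 8)(s + 10)(s + 1), giving poles at s = -6, -8, -10, -1.
Since all poles lie strictly in the left half-plane, the system is stable.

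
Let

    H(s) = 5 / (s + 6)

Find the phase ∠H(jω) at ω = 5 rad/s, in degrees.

At s = j5: numerator = 5, denominator = 6 + j5.
∠H = ∠num − ∠den = 0° − (39.806°) = -39.81°.

∠H(j5) ≈ -39.81°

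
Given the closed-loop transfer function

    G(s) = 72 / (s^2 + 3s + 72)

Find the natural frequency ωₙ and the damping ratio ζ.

Compare the denominator to the standard form s^2 + 2ζωₙs + ωₙ².
ωₙ² = 72, so ωₙ = √72 ≈ 8.485 rad/s.
2ζωₙ = 3, so ζ = 3/(2·√72) ≈ 0.1768.
With ζ = 0.1768 the response is underdamped.

ωₙ ≈ 8.485 rad/s, ζ ≈ 0.1768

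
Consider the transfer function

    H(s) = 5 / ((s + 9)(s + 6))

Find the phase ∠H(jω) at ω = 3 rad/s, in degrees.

At s = j3: numerator = 5, denominator = 45 + j45.
∠H = ∠num − ∠den = 0° − (45°) = -45°.

∠H(j3) ≈ -45°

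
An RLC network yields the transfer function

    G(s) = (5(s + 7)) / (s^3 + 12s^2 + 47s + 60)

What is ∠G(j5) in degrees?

At s = j5: numerator = 35 + j25, denominator = -240 + j110.
∠G = ∠num − ∠den = 35.538° − (155.38°) = -119.8°.

∠G(j5) ≈ -119.8°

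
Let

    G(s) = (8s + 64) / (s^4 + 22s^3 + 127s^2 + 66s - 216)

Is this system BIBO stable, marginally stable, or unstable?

unstable

The denominator s^4 + 22s^3 + 127s^2 + 66s - 216 factors as (s + 9)(s + 2)(s - 1)(s + 12), giving poles at s = -9, -2, 1, -12.
Since the pole(s) at s = 1 lie in the right half-plane, the system is unstable.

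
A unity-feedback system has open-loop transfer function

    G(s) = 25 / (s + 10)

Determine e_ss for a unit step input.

e_ss = 0.2857

G(s) has no poles at the origin.
This is a Type 0 system. Kp = lim_{s→0} G(s) = 25/10 = 5/2.
e_ss = 1/(1 + Kp) = 1/(1 + 5/2) = 2/7 ≈ 0.2857.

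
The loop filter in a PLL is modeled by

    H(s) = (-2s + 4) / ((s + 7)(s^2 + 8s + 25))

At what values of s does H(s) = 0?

Set the numerator to zero: -2s + 4 = 0, i.e. -2·(s - 2) = 0.
So s = 2.

s = 2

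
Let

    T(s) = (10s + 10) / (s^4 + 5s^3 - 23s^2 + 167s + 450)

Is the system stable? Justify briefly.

unstable

The denominator s^4 + 5s^3 - 23s^2 + 167s + 450 factors as (s^2 - 6s + 25)(s + 2)(s + 9), giving poles at s = 3 ± 4j, -2, -9.
Since the pole(s) at s = 3 ± 4j lie in the right half-plane, the system is unstable.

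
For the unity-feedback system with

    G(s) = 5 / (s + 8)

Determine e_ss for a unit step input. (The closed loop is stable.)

e_ss = 0.6154

G(s) has no poles at the origin.
This is a Type 0 system. Kp = lim_{s→0} G(s) = 5/8.
e_ss = 1/(1 + Kp) = 1/(1 + 5/8) = 8/13 ≈ 0.6154.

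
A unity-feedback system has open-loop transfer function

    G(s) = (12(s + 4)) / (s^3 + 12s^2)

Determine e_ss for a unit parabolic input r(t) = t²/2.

e_ss = 0.2500

G(s) has 2 poles at the origin.
This is a Type 2 system. Ka = lim_{s→0} s^2·G(s) = 48/12 = 4.
e_ss = 1/Ka = 1/(4) = 1/4 ≈ 0.2500.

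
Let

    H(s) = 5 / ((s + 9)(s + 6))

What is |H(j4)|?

Substitute s = j4: numerator = 5, denominator = 38 + j60.
|H(j4)| = |5| / |38 + j60| = 5 / 71.021 ≈ 0.07040.

|H(j4)| ≈ 0.07040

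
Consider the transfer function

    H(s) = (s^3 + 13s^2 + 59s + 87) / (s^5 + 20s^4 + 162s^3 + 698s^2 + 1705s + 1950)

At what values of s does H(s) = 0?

s = -5 + 2j, -5 - 2j, -3

Set the numerator to zero: s^3 + 13s^2 + 59s + 87 = 0.
Factoring: (s^2 + 10s + 29)(s + 3) = 0.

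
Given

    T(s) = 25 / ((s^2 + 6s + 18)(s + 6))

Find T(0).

At s = 0 each factor (s + a) contributes a and each (s^2 + bs + c) contributes c.
T(0) = 25·1 / ((18) · (6)) = 25/108 = 25/108.

T(0) = 25/108 ≈ 0.2315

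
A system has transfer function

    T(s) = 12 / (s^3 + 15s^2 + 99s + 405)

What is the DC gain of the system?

Set s = 0: T(0) = (12) / (405) = 4/135.

T(0) = 4/135 ≈ 0.02963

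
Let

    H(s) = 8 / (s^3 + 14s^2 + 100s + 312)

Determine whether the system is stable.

The denominator s^3 + 14s^2 + 100s + 312 factors as (s^2 + 8s + 52)(s + 6), giving poles at s = -4 + 6j, -4 - 6j, -6.
Since all poles lie strictly in the left half-plane, the system is stable.

stable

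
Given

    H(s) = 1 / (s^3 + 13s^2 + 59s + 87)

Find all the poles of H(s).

s = -5 ± 2j, -3

The poles are the roots of the denominator s^3 + 13s^2 + 59s + 87 = 0.
Trying s = -3: the polynomial evaluates to 0, so (s + 3) is a factor.
Dividing out leaves s^2 + 10s + 29 = 0.
The quadratic formula then gives s = -5 ± 2j.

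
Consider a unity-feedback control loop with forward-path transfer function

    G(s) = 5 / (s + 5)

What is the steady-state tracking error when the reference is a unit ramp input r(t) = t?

G(s) has no poles at the origin.
This is a Type 0 system; Kv = lim_{s→0} s·G(s) = 0, so the steady-state error for a ramp input is infinite.

e_ss = ∞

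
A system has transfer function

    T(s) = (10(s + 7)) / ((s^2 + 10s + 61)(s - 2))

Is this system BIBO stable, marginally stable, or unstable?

unstable

The poles can be read from the denominator factors: s = -5 ± 6j, 2.
Since the pole(s) at s = 2 lie in the right half-plane, the system is unstable.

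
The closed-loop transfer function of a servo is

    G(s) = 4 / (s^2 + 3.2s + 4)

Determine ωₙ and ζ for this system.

Compare the denominator to the standard form s^2 + 2ζωₙs + ωₙ².
ωₙ² = 4, so ωₙ = 2 rad/s.
2ζωₙ = 3.2, so ζ = 3.2/(2·2) = 0.8.

ωₙ = 2 rad/s, ζ = 0.8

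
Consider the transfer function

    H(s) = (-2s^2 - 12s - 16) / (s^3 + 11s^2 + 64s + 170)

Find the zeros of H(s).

Set the numerator to zero: -2s^2 - 12s - 16 = 0, i.e. -2·(s^2 + 6s + 8) = 0.
Factoring: (s + 4)(s + 2) = 0.

s = -4, -2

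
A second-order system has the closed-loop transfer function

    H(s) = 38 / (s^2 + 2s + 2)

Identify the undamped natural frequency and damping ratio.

Compare the denominator to the standard form s^2 + 2ζωₙs + ωₙ².
ωₙ² = 2, so ωₙ = √2 ≈ 1.414 rad/s.
2ζωₙ = 2, so ζ = 2/(2·√2) ≈ 0.7071.
With ζ = 0.7071 the response is underdamped.

ωₙ ≈ 1.414 rad/s, ζ ≈ 0.7071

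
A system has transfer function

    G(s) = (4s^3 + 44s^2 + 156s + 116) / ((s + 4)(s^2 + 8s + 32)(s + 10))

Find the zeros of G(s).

s = -5 + 2j, -5 - 2j, -1

Set the numerator to zero: 4s^3 + 44s^2 + 156s + 116 = 0, i.e. 4·(s^3 + 11s^2 + 39s + 29) = 0.
Factoring: (s^2 + 10s + 29)(s + 1) = 0.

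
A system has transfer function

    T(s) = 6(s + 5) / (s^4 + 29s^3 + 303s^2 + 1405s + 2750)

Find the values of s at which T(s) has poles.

The poles are the roots of the denominator s^4 + 29s^3 + 303s^2 + 1405s + 2750 = 0.
Trying s = -10: the polynomial evaluates to 0, so (s + 10) is a factor.
Dividing out leaves s^3 + 19s^2 + 113s + 275 = 0.
This factors further as (s^2 + 8s + 25)(s + 11) = 0.

s = -4 ± 3j, -10, -11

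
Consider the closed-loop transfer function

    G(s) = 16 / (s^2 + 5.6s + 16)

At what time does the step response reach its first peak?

t_p ≈ 1.100 s

Comparing s^2 + 5.6s + 16 to s^2 + 2ζωₙs + ωₙ²: ωₙ = 4 rad/s and ζ = 5.6/(2·4) = 0.7.
ζωₙ = 5.6/2 = 2.8, so ω_d = ωₙ√(1−ζ²) = √(ωₙ² − (ζωₙ)²) = √(16 − 2.8²) = √8.16 ≈ 2.857 rad/s.
t_p = π/ω_d = π/2.857 ≈ 1.100 s.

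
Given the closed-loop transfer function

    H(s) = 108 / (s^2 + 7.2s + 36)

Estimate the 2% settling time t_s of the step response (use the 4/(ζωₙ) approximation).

Comparing s^2 + 7.2s + 36 to s^2 + 2ζωₙs + ωₙ²: ωₙ = 6 rad/s and ζ = 7.2/(2·6) = 0.6.
ζωₙ = 7.2/2 = 3.6, so t_s ≈ 4/(ζωₙ) = 4/3.6 ≈ 1.111 s.

t_s ≈ 1.111 s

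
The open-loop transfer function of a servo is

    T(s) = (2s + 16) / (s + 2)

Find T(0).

Set s = 0: T(0) = (16) / (2) = 8.

T(0) = 8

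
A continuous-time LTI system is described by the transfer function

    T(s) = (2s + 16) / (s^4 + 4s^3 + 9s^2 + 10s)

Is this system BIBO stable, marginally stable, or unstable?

marginally stable

The denominator s^4 + 4s^3 + 9s^2 + 10s factors as s(s + 2)(s^2 + 2s + 5), giving poles at s = 0, -2, -1 ± 2j.
Since the simple pole(s) at s = 0 lie on the jω-axis with none in the right half-plane, the system is marginally stable.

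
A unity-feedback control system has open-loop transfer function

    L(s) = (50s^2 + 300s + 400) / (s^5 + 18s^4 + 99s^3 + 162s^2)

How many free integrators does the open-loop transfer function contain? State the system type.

Type 2

Factor s from the denominator: s^5 + 18s^4 + 99s^3 + 162s^2 = s^2·(s^3 + 18s^2 + 99s + 162).
There are 2 poles at the origin, so the system is Type 2.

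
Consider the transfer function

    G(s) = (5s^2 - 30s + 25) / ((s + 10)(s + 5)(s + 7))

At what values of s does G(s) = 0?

s = 5, 1

Set the numerator to zero: 5s^2 - 30s + 25 = 0, i.e. 5·(s^2 - 6s + 5) = 0.
Factoring: (s - 5)(s - 1) = 0.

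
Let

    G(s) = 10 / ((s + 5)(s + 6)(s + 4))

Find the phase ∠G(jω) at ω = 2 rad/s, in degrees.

At s = j2: numerator = 10, denominator = 60 + j140.
∠G = ∠num − ∠den = 0° − (66.801°) = -66.80°.

∠G(j2) ≈ -66.80°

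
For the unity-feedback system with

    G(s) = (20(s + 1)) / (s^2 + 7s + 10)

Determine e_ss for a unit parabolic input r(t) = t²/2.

e_ss = ∞

G(s) has no poles at the origin.
This is a Type 0 system; Ka = lim_{s→0} s^2·G(s) = 0, so the steady-state error for a parabola input is infinite.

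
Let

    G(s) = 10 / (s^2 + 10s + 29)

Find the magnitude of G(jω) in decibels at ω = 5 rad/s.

|G(j5)|_dB ≈ -14.0 dB

Substitute s = j5: numerator = 10, denominator = 4 + j50.
|G(j5)| = |10| / |4 + j50| = 10 / 50.160 ≈ 0.1994.
In decibels: 20·log₁₀(0.1994) ≈ -14.0 dB.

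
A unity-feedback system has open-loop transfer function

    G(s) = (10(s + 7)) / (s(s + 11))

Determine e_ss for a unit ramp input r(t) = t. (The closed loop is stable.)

G(s) has one pole at the origin.
This is a Type 1 system. Kv = lim_{s→0} s·G(s) = 70/11.
e_ss = 1/Kv = 1/(70/11) = 11/70 ≈ 0.1571.

e_ss = 0.1571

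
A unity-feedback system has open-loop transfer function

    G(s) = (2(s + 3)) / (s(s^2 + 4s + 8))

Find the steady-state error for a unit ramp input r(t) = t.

G(s) has one pole at the origin.
This is a Type 1 system. Kv = lim_{s→0} s·G(s) = 6/8 = 3/4.
e_ss = 1/Kv = 1/(3/4) = 4/3 ≈ 1.333.

e_ss = 1.333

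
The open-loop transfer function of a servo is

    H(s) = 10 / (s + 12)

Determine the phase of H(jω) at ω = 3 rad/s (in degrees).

∠H(j3) ≈ -14.04°

At s = j3: numerator = 10, denominator = 12 + j3.
∠H = ∠num − ∠den = 0° − (14.036°) = -14.04°.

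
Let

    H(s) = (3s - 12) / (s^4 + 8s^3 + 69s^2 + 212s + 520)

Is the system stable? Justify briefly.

stable

The denominator s^4 + 8s^3 + 69s^2 + 212s + 520 factors as (s^2 + 4s + 40)(s^2 + 4s + 13), giving poles at s = -2 + 6j, -2 - 6j, -2 + 3j, -2 - 3j.
Since all poles lie strictly in the left half-plane, the system is stable.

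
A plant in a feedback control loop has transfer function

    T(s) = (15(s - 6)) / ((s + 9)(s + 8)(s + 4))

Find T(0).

At s = 0 each factor (s + a) contributes a and each (s^2 + bs + c) contributes c.
T(0) = 15·(-6) / ((9) · (8) · (4)) = -90/288 = -5/16.

T(0) = -5/16 ≈ -0.3125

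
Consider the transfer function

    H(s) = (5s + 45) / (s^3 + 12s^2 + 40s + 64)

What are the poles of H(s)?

s = -2 ± 2j, -8

The poles are the roots of the denominator s^3 + 12s^2 + 40s + 64 = 0.
Trying s = -8: the polynomial evaluates to 0, so (s + 8) is a factor.
Dividing out leaves s^2 + 4s + 8 = 0.
The quadratic formula then gives s = -2 ± 2j.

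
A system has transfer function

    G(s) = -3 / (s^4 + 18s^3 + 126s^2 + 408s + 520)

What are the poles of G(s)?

s = -5 + j, -5 - j, -4 + 2j, -4 - 2j

The poles are the roots of the denominator s^4 + 18s^3 + 126s^2 + 408s + 520 = 0.
No real roots exist; factor into two real quadratics: (s^2 + 10s + 26)(s^2 + 8s + 20) = 0.
Each quadratic gives a conjugate pair via the quadratic formula.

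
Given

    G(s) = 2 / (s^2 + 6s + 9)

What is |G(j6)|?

|G(j6)| ≈ 0.04444

Substitute s = j6: numerator = 2, denominator = -27 + j36.
|G(j6)| = |2| / |-27 + j36| = 2 / 45 ≈ 0.04444.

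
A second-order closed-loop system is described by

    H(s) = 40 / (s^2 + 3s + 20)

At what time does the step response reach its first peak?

Comparing s^2 + 3s + 20 to s^2 + 2ζωₙs + ωₙ²: ωₙ = √20 ≈ 4.472 rad/s and ζ = 3/(2·√20) ≈ 0.3354.
ζωₙ = 3/2 = 1.5, so ω_d = ωₙ√(1−ζ²) = √(ωₙ² − (ζωₙ)²) = √(20 − 1.5²) = √17.75 ≈ 4.213 rad/s.
t_p = π/ω_d = π/4.213 ≈ 0.7457 s.

t_p ≈ 0.7457 s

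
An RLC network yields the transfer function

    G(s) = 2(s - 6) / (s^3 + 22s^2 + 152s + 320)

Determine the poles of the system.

s = -8, -4, -10

The poles are the roots of the denominator s^3 + 22s^2 + 152s + 320 = 0.
Trying s = -8: the polynomial evaluates to 0, so (s + 8) is a factor.
Dividing out leaves s^2 + 14s + 40 = 0.
Factoring the quadratic: (s + 4)(s + 10) = 0.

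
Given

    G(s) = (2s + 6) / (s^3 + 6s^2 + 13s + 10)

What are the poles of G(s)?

The poles are the roots of the denominator s^3 + 6s^2 + 13s + 10 = 0.
Trying s = -2: the polynomial evaluates to 0, so (s + 2) is a factor.
Dividing out leaves s^2 + 4s + 5 = 0.
The quadratic formula then gives s = -2 ± 1j.

s = -2 ± j, -2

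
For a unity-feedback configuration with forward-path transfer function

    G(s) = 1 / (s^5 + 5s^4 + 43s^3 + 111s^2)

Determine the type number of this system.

The denominator has 2 factors of s at the origin (free integrators), so this is a Type 2 system.

Type 2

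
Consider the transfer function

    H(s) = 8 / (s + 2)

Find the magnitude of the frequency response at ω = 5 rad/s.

|H(j5)| ≈ 1.486

Substitute s = j5: numerator = 8, denominator = 2 + j5.
|H(j5)| = |8| / |2 + j5| = 8 / 5.3852 ≈ 1.486.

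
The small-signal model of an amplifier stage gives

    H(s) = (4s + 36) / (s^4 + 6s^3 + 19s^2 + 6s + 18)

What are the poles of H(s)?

The poles are the roots of the denominator s^4 + 6s^3 + 19s^2 + 6s + 18 = 0.
No real roots exist; factor into two real quadratics: (s^2 + 1)(s^2 + 6s + 18) = 0.
Each quadratic gives a conjugate pair via the quadratic formula.

s = ±j, -3 ± 3j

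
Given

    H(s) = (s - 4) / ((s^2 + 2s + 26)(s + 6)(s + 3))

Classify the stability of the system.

The poles can be read from the denominator factors: s = -1 ± 5j, -6, -3.
Since all poles lie strictly in the left half-plane, the system is stable.

stable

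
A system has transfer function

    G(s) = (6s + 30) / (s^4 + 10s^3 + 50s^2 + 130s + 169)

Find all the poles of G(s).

The poles are the roots of the denominator s^4 + 10s^3 + 50s^2 + 130s + 169 = 0.
No real roots exist; factor into two real quadratics: (s^2 + 4s + 13)(s^2 + 6s + 13) = 0.
Each quadratic gives a conjugate pair via the quadratic formula.

s = -2 ± 3j, -3 ± 2j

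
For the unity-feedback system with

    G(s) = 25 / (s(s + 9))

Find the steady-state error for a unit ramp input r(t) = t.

G(s) has one pole at the origin.
This is a Type 1 system. Kv = lim_{s→0} s·G(s) = 25/9.
e_ss = 1/Kv = 1/(25/9) = 9/25 ≈ 0.3600.

e_ss = 0.3600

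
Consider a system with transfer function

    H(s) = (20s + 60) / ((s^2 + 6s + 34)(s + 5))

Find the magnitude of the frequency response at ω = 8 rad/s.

|H(j8)| ≈ 0.3200

Substitute s = j8: numerator = 60 + j160, denominator = -534.
|H(j8)| = |60 + j160| / |-534| = 170.88 / 534 ≈ 0.3200.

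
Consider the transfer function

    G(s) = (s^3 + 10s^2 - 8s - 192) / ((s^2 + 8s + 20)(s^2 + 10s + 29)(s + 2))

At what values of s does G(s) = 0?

Set the numerator to zero: s^3 + 10s^2 - 8s - 192 = 0.
Factoring: (s + 8)(s - 4)(s + 6) = 0.

s = -8, 4, -6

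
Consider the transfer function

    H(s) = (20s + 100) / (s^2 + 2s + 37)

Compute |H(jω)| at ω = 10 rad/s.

Substitute s = j10: numerator = 100 + j200, denominator = -63 + j20.
|H(j10)| = |100 + j200| / |-63 + j20| = 223.61 / 66.098 ≈ 3.383.

|H(j10)| ≈ 3.383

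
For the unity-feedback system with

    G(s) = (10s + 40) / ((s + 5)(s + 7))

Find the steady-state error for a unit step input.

G(s) has no poles at the origin.
This is a Type 0 system. Kp = lim_{s→0} G(s) = 40/35 = 8/7.
e_ss = 1/(1 + Kp) = 1/(1 + 8/7) = 7/15 ≈ 0.4667.

e_ss = 0.4667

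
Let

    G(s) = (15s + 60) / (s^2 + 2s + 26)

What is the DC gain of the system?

G(0) = 30/13 ≈ 2.308

Set s = 0: G(0) = (60) / (26) = 30/13.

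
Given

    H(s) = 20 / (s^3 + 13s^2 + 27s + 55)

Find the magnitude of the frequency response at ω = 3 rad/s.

Substitute s = j3: numerator = 20, denominator = -62 + j54.
|H(j3)| = |20| / |-62 + j54| = 20 / 82.219 ≈ 0.2433.

|H(j3)| ≈ 0.2433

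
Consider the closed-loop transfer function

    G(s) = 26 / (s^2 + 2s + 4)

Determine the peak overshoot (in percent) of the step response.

%OS ≈ 16.3%

Comparing s^2 + 2s + 4 to s^2 + 2ζωₙs + ωₙ²: ωₙ = 2 rad/s and ζ = 2/(2·2) = 0.5.
%OS = 100·exp(−πζ/√(1−ζ²)) = 100·exp(−π·0.5/√(1−0.5²)) ≈ 16.3%.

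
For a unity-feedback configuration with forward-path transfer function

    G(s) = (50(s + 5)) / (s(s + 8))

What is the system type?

Type 1

The denominator has 1 factor of s at the origin (free integrator), so this is a Type 1 system.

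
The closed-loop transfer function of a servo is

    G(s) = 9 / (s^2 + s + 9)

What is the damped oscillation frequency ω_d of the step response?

ω_d ≈ 2.958 rad/s

Comparing s^2 + s + 9 to s^2 + 2ζωₙs + ωₙ²: ωₙ = 3 rad/s and ζ = 1/(2·3) ≈ 0.1667.
ζωₙ = 1/2 = 0.5, so ω_d = ωₙ√(1−ζ²) = √(ωₙ² − (ζωₙ)²) = √(9 − 0.5²) = √8.75 ≈ 2.958 rad/s.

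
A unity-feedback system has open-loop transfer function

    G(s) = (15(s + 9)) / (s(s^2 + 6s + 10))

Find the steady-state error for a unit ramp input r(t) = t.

e_ss = 0.07407

G(s) has one pole at the origin.
This is a Type 1 system. Kv = lim_{s→0} s·G(s) = 135/10 = 27/2.
e_ss = 1/Kv = 1/(27/2) = 2/27 ≈ 0.07407.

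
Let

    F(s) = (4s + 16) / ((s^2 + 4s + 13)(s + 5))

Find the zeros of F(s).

s = -4

Set the numerator to zero: 4s + 16 = 0, i.e. 4·(s + 4) = 0.
So s = -4.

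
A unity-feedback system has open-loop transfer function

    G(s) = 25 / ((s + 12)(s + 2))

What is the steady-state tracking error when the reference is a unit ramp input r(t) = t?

e_ss = ∞

G(s) has no poles at the origin.
This is a Type 0 system; Kv = lim_{s→0} s·G(s) = 0, so the steady-state error for a ramp input is infinite.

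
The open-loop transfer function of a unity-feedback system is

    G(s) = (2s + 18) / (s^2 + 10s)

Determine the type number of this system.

Type 1

Factor s from the denominator: s^2 + 10s = s·(s + 10).
There is 1 pole at the origin, so the system is Type 1.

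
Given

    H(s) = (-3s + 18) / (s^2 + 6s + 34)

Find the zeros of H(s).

s = 6

Set the numerator to zero: -3s + 18 = 0, i.e. -3·(s - 6) = 0.
So s = 6.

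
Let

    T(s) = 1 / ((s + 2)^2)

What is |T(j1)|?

Substitute s = j1: numerator = 1, denominator = 3 + j4.
|T(j1)| = |1| / |3 + j4| = 1 / 5 = 0.2000.

|T(j1)| = 0.2000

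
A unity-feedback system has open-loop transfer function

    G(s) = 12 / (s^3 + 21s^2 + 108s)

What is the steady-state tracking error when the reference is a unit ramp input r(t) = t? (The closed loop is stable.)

e_ss = 9

G(s) has one pole at the origin.
This is a Type 1 system. Kv = lim_{s→0} s·G(s) = 12/108 = 1/9.
e_ss = 1/Kv = 1/(1/9) = 9.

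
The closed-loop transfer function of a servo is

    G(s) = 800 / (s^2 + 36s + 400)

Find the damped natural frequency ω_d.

ω_d ≈ 8.718 rad/s

Comparing s^2 + 36s + 400 to s^2 + 2ζωₙs + ωₙ²: ωₙ = 20 rad/s and ζ = 36/(2·20) = 0.9.
ζωₙ = 36/2 = 18, so ω_d = ωₙ√(1−ζ²) = √(ωₙ² − (ζωₙ)²) = √(400 − 18²) = √76 ≈ 8.718 rad/s.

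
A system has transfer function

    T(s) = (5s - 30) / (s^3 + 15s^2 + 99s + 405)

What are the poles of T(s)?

The poles are the roots of the denominator s^3 + 15s^2 + 99s + 405 = 0.
Trying s = -9: the polynomial evaluates to 0, so (s + 9) is a factor.
Dividing out leaves s^2 + 6s + 45 = 0.
The quadratic formula then gives s = -3 ± 6j.

s = -3 + 6j, -3 - 6j, -9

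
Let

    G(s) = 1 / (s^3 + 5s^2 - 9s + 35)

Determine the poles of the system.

s = -7, 1 + 2j, 1 - 2j

The poles are the roots of the denominator s^3 + 5s^2 - 9s + 35 = 0.
Trying s = -7: the polynomial evaluates to 0, so (s + 7) is a factor.
Dividing out leaves s^2 - 2s + 5 = 0.
The quadratic formula then gives s = 1 ± 2j.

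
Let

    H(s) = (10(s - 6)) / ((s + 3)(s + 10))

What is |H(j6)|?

|H(j6)| ≈ 1.085

Substitute s = j6: numerator = -60 + j60, denominator = -6 + j78.
|H(j6)| = |-60 + j60| / |-6 + j78| = 84.853 / 78.230 ≈ 1.085.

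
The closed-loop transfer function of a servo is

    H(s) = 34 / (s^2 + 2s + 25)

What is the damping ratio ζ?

Compare the denominator to the standard form s^2 + 2ζωₙs + ωₙ².
ωₙ² = 25, so ωₙ = 5 rad/s.
2ζωₙ = 2, so ζ = 2/(2·5) = 0.2.

ζ = 0.2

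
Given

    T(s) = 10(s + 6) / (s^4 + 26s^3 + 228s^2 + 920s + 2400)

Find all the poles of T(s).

The poles are the roots of the denominator s^4 + 26s^3 + 228s^2 + 920s + 2400 = 0.
Trying s = -12: the polynomial evaluates to 0, so (s + 12) is a factor.
Dividing out leaves s^3 + 14s^2 + 60s + 200 = 0.
This factors further as (s^2 + 4s + 20)(s + 10) = 0.

s = -2 ± 4j, -12, -10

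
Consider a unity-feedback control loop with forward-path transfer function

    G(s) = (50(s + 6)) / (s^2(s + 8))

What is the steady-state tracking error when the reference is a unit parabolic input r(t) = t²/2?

G(s) has 2 poles at the origin.
This is a Type 2 system. Ka = lim_{s→0} s^2·G(s) = 300/8 = 75/2.
e_ss = 1/Ka = 1/(75/2) = 2/75 ≈ 0.02667.

e_ss = 0.02667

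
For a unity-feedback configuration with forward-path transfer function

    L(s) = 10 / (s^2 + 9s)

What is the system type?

Factor s from the denominator: s^2 + 9s = s·(s + 9).
There is 1 pole at the origin, so the system is Type 1.

Type 1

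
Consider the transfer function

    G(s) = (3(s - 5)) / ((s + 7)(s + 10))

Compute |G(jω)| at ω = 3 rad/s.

Substitute s = j3: numerator = -15 + j9, denominator = 61 + j51.
|G(j3)| = |-15 + j9| / |61 + j51| = 17.493 / 79.511 ≈ 0.2200.

|G(j3)| ≈ 0.2200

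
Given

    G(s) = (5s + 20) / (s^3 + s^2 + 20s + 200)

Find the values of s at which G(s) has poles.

The poles are the roots of the denominator s^3 + s^2 + 20s + 200 = 0.
Trying s = -5: the polynomial evaluates to 0, so (s + 5) is a factor.
Dividing out leaves s^2 - 4s + 40 = 0.
The quadratic formula then gives s = 2 ± 6j.

s = 2 + 6j, 2 - 6j, -5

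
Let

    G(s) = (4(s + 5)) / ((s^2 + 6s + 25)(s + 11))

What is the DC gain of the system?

G(0) = 4/55 ≈ 0.07273

At s = 0 each factor (s + a) contributes a and each (s^2 + bs + c) contributes c.
G(0) = 4·(5) / ((25) · (11)) = 20/275 = 4/55.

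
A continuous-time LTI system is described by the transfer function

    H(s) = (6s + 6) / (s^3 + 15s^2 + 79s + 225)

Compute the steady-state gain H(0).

H(0) = 2/75 ≈ 0.02667

Set s = 0: H(0) = (6) / (225) = 2/75.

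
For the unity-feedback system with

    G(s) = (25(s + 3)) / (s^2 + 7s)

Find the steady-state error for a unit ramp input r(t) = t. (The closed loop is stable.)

e_ss = 0.09333

G(s) has one pole at the origin.
This is a Type 1 system. Kv = lim_{s→0} s·G(s) = 75/7.
e_ss = 1/Kv = 1/(75/7) = 7/75 ≈ 0.09333.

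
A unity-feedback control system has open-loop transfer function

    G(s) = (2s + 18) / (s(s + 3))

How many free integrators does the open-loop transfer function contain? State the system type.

Type 1

The denominator has 1 factor of s at the origin (free integrator), so this is a Type 1 system.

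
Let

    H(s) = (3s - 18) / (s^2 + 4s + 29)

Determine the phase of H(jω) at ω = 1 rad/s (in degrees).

At s = j1: numerator = -18 + j3, denominator = 28 + j4.
∠H = ∠num − ∠den = 170.54° − (8.1301°) = 162.4°.

∠H(j1) ≈ 162.4°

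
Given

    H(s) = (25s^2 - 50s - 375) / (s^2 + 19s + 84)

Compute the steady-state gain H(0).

H(0) = -125/28 ≈ -4.464

Set s = 0: H(0) = (-375) / (84) = -125/28.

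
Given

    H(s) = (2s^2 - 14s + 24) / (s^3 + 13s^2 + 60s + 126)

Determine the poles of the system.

The poles are the roots of the denominator s^3 + 13s^2 + 60s + 126 = 0.
Trying s = -7: the polynomial evaluates to 0, so (s + 7) is a factor.
Dividing out leaves s^2 + 6s + 18 = 0.
The quadratic formula then gives s = -3 ± 3j.

s = -3 ± 3j, -7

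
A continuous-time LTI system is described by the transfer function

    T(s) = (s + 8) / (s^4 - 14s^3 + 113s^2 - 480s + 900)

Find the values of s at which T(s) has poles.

s = 4 ± 2j, 3 ± 6j

The poles are the roots of the denominator s^4 - 14s^3 + 113s^2 - 480s + 900 = 0.
No real roots exist; factor into two real quadratics: (s^2 - 8s + 20)(s^2 - 6s + 45) = 0.
Each quadratic gives a conjugate pair via the quadratic formula.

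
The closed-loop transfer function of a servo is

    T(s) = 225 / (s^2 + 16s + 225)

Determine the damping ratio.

ζ ≈ 0.5333

Compare the denominator to the standard form s^2 + 2ζωₙs + ωₙ².
ωₙ² = 225, so ωₙ = 15 rad/s.
2ζωₙ = 16, so ζ = 16/(2·15) ≈ 0.5333.
With ζ = 0.5333 the response is underdamped.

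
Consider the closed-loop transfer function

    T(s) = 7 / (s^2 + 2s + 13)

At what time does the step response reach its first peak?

t_p ≈ 0.9069 s

Comparing s^2 + 2s + 13 to s^2 + 2ζωₙs + ωₙ²: ωₙ = √13 ≈ 3.606 rad/s and ζ = 2/(2·√13) ≈ 0.2774.
ζωₙ = 2/2 = 1, so ω_d = ωₙ√(1−ζ²) = √(ωₙ² − (ζωₙ)²) = √(13 − 1²) = √12 ≈ 3.464 rad/s.
t_p = π/ω_d = π/3.464 ≈ 0.9069 s.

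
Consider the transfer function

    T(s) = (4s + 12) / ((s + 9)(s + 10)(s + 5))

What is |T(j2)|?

|T(j2)| ≈ 0.02848

Substitute s = j2: numerator = 12 + j8, denominator = 354 + j362.
|T(j2)| = |12 + j8| / |354 + j362| = 14.422 / 506.32 ≈ 0.02848.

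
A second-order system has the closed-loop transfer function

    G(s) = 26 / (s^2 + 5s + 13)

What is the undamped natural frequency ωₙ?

Compare the denominator to the standard form s^2 + 2ζωₙs + ωₙ².
ωₙ² = 13, so ωₙ = √13 ≈ 3.606 rad/s.

ωₙ ≈ 3.606 rad/s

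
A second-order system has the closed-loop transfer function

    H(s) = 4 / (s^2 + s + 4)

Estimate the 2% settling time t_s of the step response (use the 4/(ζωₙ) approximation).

t_s ≈ 8 s

Comparing s^2 + s + 4 to s^2 + 2ζωₙs + ωₙ²: ωₙ = 2 rad/s and ζ = 1/(2·2) = 0.25.
ζωₙ = 1/2 = 0.5, so t_s ≈ 4/(ζωₙ) = 4/0.5 = 8 s.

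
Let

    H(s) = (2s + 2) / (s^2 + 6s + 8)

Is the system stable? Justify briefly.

The denominator s^2 + 6s + 8 factors as (s + 2)(s + 4), giving poles at s = -2, -4.
Since all poles lie strictly in the left half-plane, the system is stable.

stable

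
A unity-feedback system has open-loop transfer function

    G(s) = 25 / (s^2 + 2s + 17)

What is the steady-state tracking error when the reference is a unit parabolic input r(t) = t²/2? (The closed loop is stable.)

G(s) has no poles at the origin.
This is a Type 0 system; Ka = lim_{s→0} s^2·G(s) = 0, so the steady-state error for a parabola input is infinite.

e_ss = ∞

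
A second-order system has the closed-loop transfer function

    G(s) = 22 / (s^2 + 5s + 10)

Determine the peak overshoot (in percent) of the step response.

%OS ≈ 1.73%

Comparing s^2 + 5s + 10 to s^2 + 2ζωₙs + ωₙ²: ωₙ = √10 ≈ 3.162 rad/s and ζ = 5/(2·√10) ≈ 0.7906.
%OS = 100·exp(−πζ/√(1−ζ²)) = 100·exp(−π·0.7906/√(1−0.7906²)) ≈ 1.73%.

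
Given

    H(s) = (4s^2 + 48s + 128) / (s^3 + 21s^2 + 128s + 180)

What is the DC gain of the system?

H(0) = 32/45 ≈ 0.7111

Set s = 0: H(0) = (128) / (180) = 32/45.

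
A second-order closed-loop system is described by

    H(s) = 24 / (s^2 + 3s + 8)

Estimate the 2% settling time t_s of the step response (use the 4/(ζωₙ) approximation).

Comparing s^2 + 3s + 8 to s^2 + 2ζωₙs + ωₙ²: ωₙ = √8 ≈ 2.828 rad/s and ζ = 3/(2·√8) ≈ 0.5303.
ζωₙ = 3/2 = 1.5, so t_s ≈ 4/(ζωₙ) = 4/1.5 ≈ 2.667 s.

t_s ≈ 2.667 s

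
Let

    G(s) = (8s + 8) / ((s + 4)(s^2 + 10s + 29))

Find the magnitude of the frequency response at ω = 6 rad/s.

Substitute s = j6: numerator = 8 + j48, denominator = -388 + j198.
|G(j6)| = |8 + j48| / |-388 + j198| = 48.662 / 435.60 ≈ 0.1117.

|G(j6)| ≈ 0.1117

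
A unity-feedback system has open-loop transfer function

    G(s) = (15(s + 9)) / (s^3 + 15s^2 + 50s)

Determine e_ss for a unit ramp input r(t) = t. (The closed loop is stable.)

G(s) has one pole at the origin.
This is a Type 1 system. Kv = lim_{s→0} s·G(s) = 135/50 = 27/10.
e_ss = 1/Kv = 1/(27/10) = 10/27 ≈ 0.3704.

e_ss = 0.3704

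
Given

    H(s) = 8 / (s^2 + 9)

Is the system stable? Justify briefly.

marginally stable

The denominator s^2 + 9 factors as (s^2 + 9), giving poles at s = ±3j.
Since the simple pole(s) at s = 3j, -3j lie on the jω-axis with none in the right half-plane, the system is marginally stable.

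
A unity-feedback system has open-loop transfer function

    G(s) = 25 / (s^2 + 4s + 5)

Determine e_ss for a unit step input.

e_ss = 0.1667

G(s) has no poles at the origin.
This is a Type 0 system. Kp = lim_{s→0} G(s) = 25/5 = 5.
e_ss = 1/(1 + Kp) = 1/(1 + 5) = 1/6 ≈ 0.1667.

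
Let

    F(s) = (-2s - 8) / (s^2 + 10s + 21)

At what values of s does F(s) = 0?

s = -4

Set the numerator to zero: -2s - 8 = 0, i.e. -2·(s + 4) = 0.
So s = -4.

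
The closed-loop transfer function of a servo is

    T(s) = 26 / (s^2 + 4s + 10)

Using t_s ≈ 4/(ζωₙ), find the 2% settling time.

Comparing s^2 + 4s + 10 to s^2 + 2ζωₙs + ωₙ²: ωₙ = √10 ≈ 3.162 rad/s and ζ = 4/(2·√10) ≈ 0.6325.
ζωₙ = 4/2 = 2, so t_s ≈ 4/(ζωₙ) = 4/2 = 2 s.

t_s ≈ 2 s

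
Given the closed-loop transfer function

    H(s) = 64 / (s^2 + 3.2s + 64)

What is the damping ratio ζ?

ζ = 0.2

Compare the denominator to the standard form s^2 + 2ζωₙs + ωₙ².
ωₙ² = 64, so ωₙ = 8 rad/s.
2ζωₙ = 3.2, so ζ = 3.2/(2·8) = 0.2.
With ζ = 0.2 the response is underdamped.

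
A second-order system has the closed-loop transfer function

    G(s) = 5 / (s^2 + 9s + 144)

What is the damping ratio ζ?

ζ = 0.375

Compare the denominator to the standard form s^2 + 2ζωₙs + ωₙ².
ωₙ² = 144, so ωₙ = 12 rad/s.
2ζωₙ = 9, so ζ = 9/(2·12) = 0.375.
With ζ = 0.375 the response is underdamped.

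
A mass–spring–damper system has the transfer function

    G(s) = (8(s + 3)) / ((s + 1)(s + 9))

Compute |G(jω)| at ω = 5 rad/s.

|G(j5)| ≈ 0.8886

Substitute s = j5: numerator = 24 + j40, denominator = -16 + j50.
|G(j5)| = |24 + j40| / |-16 + j50| = 46.648 / 52.498 ≈ 0.8886.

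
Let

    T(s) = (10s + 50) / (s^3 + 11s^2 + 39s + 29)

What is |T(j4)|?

Substitute s = j4: numerator = 50 + j40, denominator = -147 + j92.
|T(j4)| = |50 + j40| / |-147 + j92| = 64.031 / 173.42 ≈ 0.3692.

|T(j4)| ≈ 0.3692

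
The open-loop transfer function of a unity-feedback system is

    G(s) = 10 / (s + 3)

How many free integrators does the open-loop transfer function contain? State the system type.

Type 0

The denominator has no factor of s at the origin — no free integrator — so this is a Type 0 system.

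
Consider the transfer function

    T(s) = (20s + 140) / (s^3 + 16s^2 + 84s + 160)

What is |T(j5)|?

|T(j5)| ≈ 0.4524

Substitute s = j5: numerator = 140 + j100, denominator = -240 + j295.
|T(j5)| = |140 + j100| / |-240 + j295| = 172.05 / 380.30 ≈ 0.4524.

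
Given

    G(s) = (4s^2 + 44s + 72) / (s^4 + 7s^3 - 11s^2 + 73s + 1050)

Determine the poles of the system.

s = 3 + 4j, 3 - 4j, -7, -6

The poles are the roots of the denominator s^4 + 7s^3 - 11s^2 + 73s + 1050 = 0.
Trying s = -7: the polynomial evaluates to 0, so (s + 7) is a factor.
Dividing out leaves s^3 - 11s + 150 = 0.
This factors further as (s^2 - 6s + 25)(s + 6) = 0.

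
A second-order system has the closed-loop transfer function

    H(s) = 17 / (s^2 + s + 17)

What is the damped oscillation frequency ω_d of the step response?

Comparing s^2 + s + 17 to s^2 + 2ζωₙs + ωₙ²: ωₙ = √17 ≈ 4.123 rad/s and ζ = 1/(2·√17) ≈ 0.1213.
ζωₙ = 1/2 = 0.5, so ω_d = ωₙ√(1−ζ²) = √(ωₙ² − (ζωₙ)²) = √(17 − 0.5²) = √16.75 ≈ 4.093 rad/s.

ω_d ≈ 4.093 rad/s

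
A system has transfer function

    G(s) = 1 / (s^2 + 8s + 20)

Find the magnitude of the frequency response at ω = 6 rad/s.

|G(j6)| ≈ 0.01976

Substitute s = j6: numerator = 1, denominator = -16 + j48.
|G(j6)| = |1| / |-16 + j48| = 1 / 50.596 ≈ 0.01976.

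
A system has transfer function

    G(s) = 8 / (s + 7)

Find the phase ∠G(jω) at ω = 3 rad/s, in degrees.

∠G(j3) ≈ -23.20°

At s = j3: numerator = 8, denominator = 7 + j3.
∠G = ∠num − ∠den = 0° − (23.199°) = -23.20°.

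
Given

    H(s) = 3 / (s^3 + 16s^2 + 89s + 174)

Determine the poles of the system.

The poles are the roots of the denominator s^3 + 16s^2 + 89s + 174 = 0.
Trying s = -6: the polynomial evaluates to 0, so (s + 6) is a factor.
Dividing out leaves s^2 + 10s + 29 = 0.
The quadratic formula then gives s = -5 ± 2j.

s = -5 ± 2j, -6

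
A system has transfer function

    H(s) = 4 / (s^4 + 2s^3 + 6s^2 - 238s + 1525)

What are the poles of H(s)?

The poles are the roots of the denominator s^4 + 2s^3 + 6s^2 - 238s + 1525 = 0.
No real roots exist; factor into two real quadratics: (s^2 - 8s + 25)(s^2 + 10s + 61) = 0.
Each quadratic gives a conjugate pair via the quadratic formula.

s = 4 + 3j, 4 - 3j, -5 + 6j, -5 - 6j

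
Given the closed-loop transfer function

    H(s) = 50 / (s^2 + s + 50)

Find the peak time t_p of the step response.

t_p ≈ 0.4454 s

Comparing s^2 + s + 50 to s^2 + 2ζωₙs + ωₙ²: ωₙ = √50 ≈ 7.071 rad/s and ζ = 1/(2·√50) ≈ 0.07071.
ζωₙ = 1/2 = 0.5, so ω_d = ωₙ√(1−ζ²) = √(ωₙ² − (ζωₙ)²) = √(50 − 0.5²) = √49.75 ≈ 7.053 rad/s.
t_p = π/ω_d = π/7.053 ≈ 0.4454 s.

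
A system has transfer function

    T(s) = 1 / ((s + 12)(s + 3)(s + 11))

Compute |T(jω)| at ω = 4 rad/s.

Substitute s = j4: numerator = 1, denominator = -20 + j740.
|T(j4)| = |1| / |-20 + j740| = 1 / 740.27 ≈ 0.001351.

|T(j4)| ≈ 0.001351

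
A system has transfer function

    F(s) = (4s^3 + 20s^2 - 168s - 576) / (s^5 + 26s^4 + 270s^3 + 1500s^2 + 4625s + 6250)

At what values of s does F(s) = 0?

Set the numerator to zero: 4s^3 + 20s^2 - 168s - 576 = 0, i.e. 4·(s^3 + 5s^2 - 42s - 144) = 0.
Factoring: (s - 6)(s + 8)(s + 3) = 0.

s = 6, -8, -3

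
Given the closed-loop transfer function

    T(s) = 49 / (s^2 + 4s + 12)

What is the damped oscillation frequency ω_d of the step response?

Comparing s^2 + 4s + 12 to s^2 + 2ζωₙs + ωₙ²: ωₙ = √12 ≈ 3.464 rad/s and ζ = 4/(2·√12) ≈ 0.5774.
ζωₙ = 4/2 = 2, so ω_d = ωₙ√(1−ζ²) = √(ωₙ² − (ζωₙ)²) = √(12 − 2²) = √8 ≈ 2.828 rad/s.

ω_d ≈ 2.828 rad/s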